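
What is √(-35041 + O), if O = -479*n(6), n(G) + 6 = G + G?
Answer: I*√37915 ≈ 194.72*I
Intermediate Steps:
n(G) = -6 + 2*G (n(G) = -6 + (G + G) = -6 + 2*G)
O = -2874 (O = -479*(-6 + 2*6) = -479*(-6 + 12) = -479*6 = -2874)
√(-35041 + O) = √(-35041 - 2874) = √(-37915) = I*√37915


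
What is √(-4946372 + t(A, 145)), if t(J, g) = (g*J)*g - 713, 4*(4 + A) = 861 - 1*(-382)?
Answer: √6009335/2 ≈ 1225.7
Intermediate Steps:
A = 1227/4 (A = -4 + (861 - 1*(-382))/4 = -4 + (861 + 382)/4 = -4 + (¼)*1243 = -4 + 1243/4 = 1227/4 ≈ 306.75)
t(J, g) = -713 + J*g² (t(J, g) = (J*g)*g - 713 = J*g² - 713 = -713 + J*g²)
√(-4946372 + t(A, 145)) = √(-4946372 + (-713 + (1227/4)*145²)) = √(-4946372 + (-713 + (1227/4)*21025)) = √(-4946372 + (-713 + 25797675/4)) = √(-4946372 + 25794823/4) = √(6009335/4) = √6009335/2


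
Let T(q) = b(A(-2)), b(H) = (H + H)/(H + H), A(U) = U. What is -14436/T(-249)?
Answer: -14436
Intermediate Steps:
b(H) = 1 (b(H) = (2*H)/((2*H)) = (2*H)*(1/(2*H)) = 1)
T(q) = 1
-14436/T(-249) = -14436/1 = -14436*1 = -14436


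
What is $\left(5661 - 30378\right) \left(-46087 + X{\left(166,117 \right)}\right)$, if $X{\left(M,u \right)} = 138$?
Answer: $1135721433$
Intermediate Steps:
$\left(5661 - 30378\right) \left(-46087 + X{\left(166,117 \right)}\right) = \left(5661 - 30378\right) \left(-46087 + 138\right) = \left(-24717\right) \left(-45949\right) = 1135721433$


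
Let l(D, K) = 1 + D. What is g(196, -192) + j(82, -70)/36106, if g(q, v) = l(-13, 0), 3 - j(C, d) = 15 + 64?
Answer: -216674/18053 ≈ -12.002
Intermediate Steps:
j(C, d) = -76 (j(C, d) = 3 - (15 + 64) = 3 - 1*79 = 3 - 79 = -76)
g(q, v) = -12 (g(q, v) = 1 - 13 = -12)
g(196, -192) + j(82, -70)/36106 = -12 - 76/36106 = -12 - 76*1/36106 = -12 - 38/18053 = -216674/18053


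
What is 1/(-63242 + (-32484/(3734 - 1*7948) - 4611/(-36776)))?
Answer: -77487032/4899827846575 ≈ -1.5814e-5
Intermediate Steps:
1/(-63242 + (-32484/(3734 - 1*7948) - 4611/(-36776))) = 1/(-63242 + (-32484/(3734 - 7948) - 4611*(-1/36776))) = 1/(-63242 + (-32484/(-4214) + 4611/36776)) = 1/(-63242 + (-32484*(-1/4214) + 4611/36776)) = 1/(-63242 + (16242/2107 + 4611/36776)) = 1/(-63242 + 607031169/77487032) = 1/(-4899827846575/77487032) = -77487032/4899827846575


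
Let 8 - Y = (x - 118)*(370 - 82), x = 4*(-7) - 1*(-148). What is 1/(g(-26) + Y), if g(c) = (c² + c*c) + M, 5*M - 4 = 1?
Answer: 1/785 ≈ 0.0012739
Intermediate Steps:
M = 1 (M = ⅘ + (⅕)*1 = ⅘ + ⅕ = 1)
x = 120 (x = -28 + 148 = 120)
g(c) = 1 + 2*c² (g(c) = (c² + c*c) + 1 = (c² + c²) + 1 = 2*c² + 1 = 1 + 2*c²)
Y = -568 (Y = 8 - (120 - 118)*(370 - 82) = 8 - 2*288 = 8 - 1*576 = 8 - 576 = -568)
1/(g(-26) + Y) = 1/((1 + 2*(-26)²) - 568) = 1/((1 + 2*676) - 568) = 1/((1 + 1352) - 568) = 1/(1353 - 568) = 1/785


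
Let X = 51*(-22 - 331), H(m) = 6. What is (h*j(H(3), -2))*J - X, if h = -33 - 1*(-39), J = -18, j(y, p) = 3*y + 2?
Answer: 15843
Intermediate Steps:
j(y, p) = 2 + 3*y
h = 6 (h = -33 + 39 = 6)
X = -18003 (X = 51*(-353) = -18003)
(h*j(H(3), -2))*J - X = (6*(2 + 3*6))*(-18) - 1*(-18003) = (6*(2 + 18))*(-18) + 18003 = (6*20)*(-18) + 18003 = 120*(-18) + 18003 = -2160 + 18003 = 15843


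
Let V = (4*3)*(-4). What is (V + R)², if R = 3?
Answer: 2025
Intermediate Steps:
V = -48 (V = 12*(-4) = -48)
(V + R)² = (-48 + 3)² = (-45)² = 2025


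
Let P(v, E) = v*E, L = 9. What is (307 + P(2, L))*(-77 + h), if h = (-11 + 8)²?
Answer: -22100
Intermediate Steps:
P(v, E) = E*v
h = 9 (h = (-3)² = 9)
(307 + P(2, L))*(-77 + h) = (307 + 9*2)*(-77 + 9) = (307 + 18)*(-68) = 325*(-68) = -22100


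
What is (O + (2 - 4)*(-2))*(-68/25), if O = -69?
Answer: 884/5 ≈ 176.80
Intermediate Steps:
(O + (2 - 4)*(-2))*(-68/25) = (-69 + (2 - 4)*(-2))*(-68/25) = (-69 - 2*(-2))*(-68*1/25) = (-69 + 4)*(-68/25) = -65*(-68/25) = 884/5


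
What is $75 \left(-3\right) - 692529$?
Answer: $-692754$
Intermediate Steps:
$75 \left(-3\right) - 692529 = -225 - 692529 = -692754$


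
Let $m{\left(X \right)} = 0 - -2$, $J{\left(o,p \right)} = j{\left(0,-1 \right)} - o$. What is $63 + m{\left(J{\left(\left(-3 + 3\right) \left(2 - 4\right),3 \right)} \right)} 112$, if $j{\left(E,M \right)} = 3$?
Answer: $287$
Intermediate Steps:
$J{\left(o,p \right)} = 3 - o$
$m{\left(X \right)} = 2$ ($m{\left(X \right)} = 0 + 2 = 2$)
$63 + m{\left(J{\left(\left(-3 + 3\right) \left(2 - 4\right),3 \right)} \right)} 112 = 63 + 2 \cdot 112 = 63 + 224 = 287$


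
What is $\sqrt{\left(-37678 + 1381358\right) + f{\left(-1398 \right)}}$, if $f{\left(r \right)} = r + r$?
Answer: $2 \sqrt{335221} \approx 1158.0$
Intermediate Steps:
$f{\left(r \right)} = 2 r$
$\sqrt{\left(-37678 + 1381358\right) + f{\left(-1398 \right)}} = \sqrt{\left(-37678 + 1381358\right) + 2 \left(-1398\right)} = \sqrt{1343680 - 2796} = \sqrt{1340884} = 2 \sqrt{335221}$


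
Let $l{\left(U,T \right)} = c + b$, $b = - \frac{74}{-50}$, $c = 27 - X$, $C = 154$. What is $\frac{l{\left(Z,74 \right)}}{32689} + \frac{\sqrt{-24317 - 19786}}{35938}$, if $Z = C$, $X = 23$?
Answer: $\frac{137}{817225} + \frac{i \sqrt{44103}}{35938} \approx 0.00016764 + 0.0058436 i$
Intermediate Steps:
$c = 4$ ($c = 27 - 23 = 4$)
$b = \frac{37}{25}$ ($b = \left(-74\right) \left(- \frac{1}{50}\right) = \frac{37}{25} \approx 1.48$)
$Z = 154$
$l{\left(U,T \right)} = \frac{137}{25}$ ($l{\left(U,T \right)} = 4 + \frac{37}{25} = \frac{137}{25}$)
$\frac{l{\left(Z,74 \right)}}{32689} + \frac{\sqrt{-24317 - 19786}}{35938} = \frac{137}{25 \cdot 32689} + \frac{\sqrt{-24317 - 19786}}{35938} = \frac{137}{25} \cdot \frac{1}{32689} + \sqrt{-44103} \cdot \frac{1}{35938} = \frac{137}{817225} + i \sqrt{44103} \cdot \frac{1}{35938} = \frac{137}{817225} + \frac{i \sqrt{44103}}{35938}$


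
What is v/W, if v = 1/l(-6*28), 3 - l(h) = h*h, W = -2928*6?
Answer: 1/495786528 ≈ 2.0170e-9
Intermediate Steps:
W = -17568
l(h) = 3 - h**2 (l(h) = 3 - h*h = 3 - h**2)
v = -1/28221 (v = 1/(3 - (-6*28)**2) = 1/(3 - 1*(-168)**2) = 1/(3 - 1*28224) = 1/(3 - 28224) = 1/(-28221) = -1/28221 ≈ -3.5435e-5)
v/W = -1/28221/(-17568) = -1/28221*(-1/17568) = 1/495786528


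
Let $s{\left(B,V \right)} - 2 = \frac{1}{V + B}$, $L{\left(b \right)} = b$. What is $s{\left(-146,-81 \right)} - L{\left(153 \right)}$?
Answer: $- \frac{34278}{227} \approx -151.0$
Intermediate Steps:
$s{\left(B,V \right)} = 2 + \frac{1}{B + V}$ ($s{\left(B,V \right)} = 2 + \frac{1}{V + B} = 2 + \frac{1}{B + V}$)
$s{\left(-146,-81 \right)} - L{\left(153 \right)} = \frac{1 + 2 \left(-146\right) + 2 \left(-81\right)}{-146 - 81} - 153 = \frac{1 - 292 - 162}{-227} - 153 = \left(- \frac{1}{227}\right) \left(-453\right) - 153 = \frac{453}{227} - 153 = - \frac{34278}{227}$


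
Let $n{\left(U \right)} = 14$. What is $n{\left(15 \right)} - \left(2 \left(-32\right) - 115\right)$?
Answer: $193$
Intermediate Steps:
$n{\left(15 \right)} - \left(2 \left(-32\right) - 115\right) = 14 - \left(2 \left(-32\right) - 115\right) = 14 - \left(-64 - 115\right) = 14 - -179 = 14 + 179 = 193$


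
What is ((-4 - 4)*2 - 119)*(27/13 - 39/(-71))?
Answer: -327240/923 ≈ -354.54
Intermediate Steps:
((-4 - 4)*2 - 119)*(27/13 - 39/(-71)) = (-8*2 - 119)*(27*(1/13) - 39*(-1/71)) = (-16 - 119)*(27/13 + 39/71) = -135*2424/923 = -327240/923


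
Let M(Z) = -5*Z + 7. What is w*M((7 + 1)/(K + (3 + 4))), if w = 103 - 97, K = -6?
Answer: -198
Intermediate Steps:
M(Z) = 7 - 5*Z
w = 6
w*M((7 + 1)/(K + (3 + 4))) = 6*(7 - 5*(7 + 1)/(-6 + (3 + 4))) = 6*(7 - 40/(-6 + 7)) = 6*(7 - 40/1) = 6*(7 - 40) = 6*(-33) = -198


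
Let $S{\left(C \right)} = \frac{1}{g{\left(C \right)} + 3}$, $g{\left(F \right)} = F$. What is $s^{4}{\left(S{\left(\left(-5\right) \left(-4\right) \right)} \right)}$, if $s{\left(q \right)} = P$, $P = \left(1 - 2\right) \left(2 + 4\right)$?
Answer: $1296$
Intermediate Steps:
$P = -6$ ($P = \left(-1\right) 6 = -6$)
$S{\left(C \right)} = \frac{1}{3 + C}$ ($S{\left(C \right)} = \frac{1}{C + 3} = \frac{1}{3 + C}$)
$s{\left(q \right)} = -6$
$s^{4}{\left(S{\left(\left(-5\right) \left(-4\right) \right)} \right)} = \left(-6\right)^{4} = 1296$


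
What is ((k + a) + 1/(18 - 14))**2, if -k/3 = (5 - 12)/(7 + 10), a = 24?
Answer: 3003289/4624 ≈ 649.50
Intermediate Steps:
k = 21/17 (k = -3*(5 - 12)/(7 + 10) = -(-21)/17 = -3*(-7/17) = 21/17 ≈ 1.2353)
((k + a) + 1/(18 - 14))**2 = ((21/17 + 24) + 1/(18 - 14))**2 = (429/17 + 1/4)**2 = (1733/68)**2 = 3003289/4624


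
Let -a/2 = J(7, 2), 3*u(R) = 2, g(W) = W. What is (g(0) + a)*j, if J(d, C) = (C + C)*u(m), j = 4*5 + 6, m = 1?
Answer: -416/3 ≈ -138.67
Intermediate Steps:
j = 26 (j = 20 + 6 = 26)
u(R) = 2/3 (u(R) = (1/3)*2 = 2/3)
J(d, C) = 4*C/3 (J(d, C) = (C + C)*(2/3) = (2*C)*(2/3) = 4*C/3)
a = -16/3 (a = -8*2/3 = -2*8/3 = -16/3 ≈ -5.3333)
(g(0) + a)*j = (0 - 16/3)*26 = -16/3*26 = -416/3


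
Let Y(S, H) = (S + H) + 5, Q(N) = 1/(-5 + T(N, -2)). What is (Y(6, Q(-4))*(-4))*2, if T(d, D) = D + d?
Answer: -960/11 ≈ -87.273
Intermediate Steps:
Q(N) = 1/(-7 + N) (Q(N) = 1/(-5 + (-2 + N)) = 1/(-7 + N))
Y(S, H) = 5 + H + S (Y(S, H) = (H + S) + 5 = 5 + H + S)
(Y(6, Q(-4))*(-4))*2 = ((5 + 1/(-7 - 4) + 6)*(-4))*2 = ((5 + 1/(-11) + 6)*(-4))*2 = ((5 - 1/11 + 6)*(-4))*2 = ((120/11)*(-4))*2 = -480/11*2 = -960/11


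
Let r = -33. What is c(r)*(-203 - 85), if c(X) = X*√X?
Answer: 9504*I*√33 ≈ 54596.0*I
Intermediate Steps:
c(X) = X^(3/2)
c(r)*(-203 - 85) = (-33)^(3/2)*(-203 - 85) = -33*I*√33*(-288) = 9504*I*√33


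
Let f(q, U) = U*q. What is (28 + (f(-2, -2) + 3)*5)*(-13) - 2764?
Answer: -3583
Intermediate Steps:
(28 + (f(-2, -2) + 3)*5)*(-13) - 2764 = (28 + (-2*(-2) + 3)*5)*(-13) - 2764 = (28 + (4 + 3)*5)*(-13) - 2764 = (28 + 7*5)*(-13) - 2764 = (28 + 35)*(-13) - 2764 = 63*(-13) - 2764 = -819 - 2764 = -3583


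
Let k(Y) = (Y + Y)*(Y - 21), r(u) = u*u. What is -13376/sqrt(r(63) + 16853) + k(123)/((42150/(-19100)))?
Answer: -3195048/281 - 6688*sqrt(20822)/10411 ≈ -11463.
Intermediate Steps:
r(u) = u**2
k(Y) = 2*Y*(-21 + Y) (k(Y) = (2*Y)*(-21 + Y) = 2*Y*(-21 + Y))
-13376/sqrt(r(63) + 16853) + k(123)/((42150/(-19100))) = -13376/sqrt(63**2 + 16853) + (2*123*(-21 + 123))/((42150/(-19100))) = -13376/sqrt(3969 + 16853) + (2*123*102)/((42150*(-1/19100))) = -13376*sqrt(20822)/20822 + 25092/(-843/382) = -6688*sqrt(20822)/10411 + 25092*(-382/843) = -6688*sqrt(20822)/10411 - 3195048/281 = -3195048/281 - 6688*sqrt(20822)/10411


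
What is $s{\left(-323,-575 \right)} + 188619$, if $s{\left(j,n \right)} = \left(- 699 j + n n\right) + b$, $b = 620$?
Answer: $745641$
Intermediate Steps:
$s{\left(j,n \right)} = 620 + n^{2} - 699 j$ ($s{\left(j,n \right)} = \left(- 699 j + n n\right) + 620 = \left(- 699 j + n^{2}\right) + 620 = \left(n^{2} - 699 j\right) + 620 = 620 + n^{2} - 699 j$)
$s{\left(-323,-575 \right)} + 188619 = \left(620 + \left(-575\right)^{2} - -225777\right) + 188619 = \left(620 + 330625 + 225777\right) + 188619 = 557022 + 188619 = 745641$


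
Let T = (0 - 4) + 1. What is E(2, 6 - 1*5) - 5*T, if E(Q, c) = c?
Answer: 16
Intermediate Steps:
T = -3 (T = -4 + 1 = -3)
E(2, 6 - 1*5) - 5*T = (6 - 1*5) - 5*(-3) = (6 - 5) + 15 = 1 + 15 = 16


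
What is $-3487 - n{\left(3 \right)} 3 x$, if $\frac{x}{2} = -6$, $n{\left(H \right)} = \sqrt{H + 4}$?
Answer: $-3487 + 36 \sqrt{7} \approx -3391.8$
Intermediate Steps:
$n{\left(H \right)} = \sqrt{4 + H}$
$x = -12$ ($x = 2 \left(-6\right) = -12$)
$-3487 - n{\left(3 \right)} 3 x = -3487 - \sqrt{4 + 3} \cdot 3 \left(-12\right) = -3487 - \sqrt{7} \cdot 3 \left(-12\right) = -3487 - 3 \sqrt{7} \left(-12\right) = -3487 - - 36 \sqrt{7} = -3487 + 36 \sqrt{7}$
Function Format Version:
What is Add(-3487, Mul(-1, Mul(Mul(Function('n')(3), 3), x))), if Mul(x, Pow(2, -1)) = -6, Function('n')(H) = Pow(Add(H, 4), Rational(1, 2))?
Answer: Add(-3487, Mul(36, Pow(7, Rational(1, 2)))) ≈ -3391.8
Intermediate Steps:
Function('n')(H) = Pow(Add(4, H), Rational(1, 2))
x = -12 (x = Mul(2, -6) = -12)
Add(-3487, Mul(-1, Mul(Mul(Function('n')(3), 3), x))) = Add(-3487, Mul(-1, Mul(Mul(Pow(Add(4, 3), Rational(1, 2)), 3), -12))) = Add(-3487, Mul(-1, Mul(Mul(Pow(7, Rational(1, 2)), 3), -12))) = Add(-3487, Mul(-1, Mul(Mul(3, Pow(7, Rational(1, 2))), -12))) = Add(-3487, Mul(-1, Mul(-36, Pow(7, Rational(1, 2))))) = Add(-3487, Mul(36, Pow(7, Rational(1, 2))))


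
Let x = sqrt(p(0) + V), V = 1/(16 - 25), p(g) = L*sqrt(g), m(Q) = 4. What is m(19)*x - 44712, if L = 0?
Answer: -44712 + 4*I/3 ≈ -44712.0 + 1.3333*I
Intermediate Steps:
p(g) = 0 (p(g) = 0*sqrt(g) = 0)
V = -1/9 (V = 1/(-9) = -1/9 ≈ -0.11111)
x = I/3 (x = sqrt(0 - 1/9) = sqrt(-1/9) = I/3 ≈ 0.33333*I)
m(19)*x - 44712 = 4*(I/3) - 44712 = 4*I/3 - 44712 = -44712 + 4*I/3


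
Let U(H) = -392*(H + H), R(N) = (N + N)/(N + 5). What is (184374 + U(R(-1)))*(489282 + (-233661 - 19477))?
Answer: 43631382304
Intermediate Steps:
R(N) = 2*N/(5 + N) (R(N) = (2*N)/(5 + N) = 2*N/(5 + N))
U(H) = -784*H
(184374 + U(R(-1)))*(489282 + (-233661 - 19477)) = (184374 - 1568*(-1)/(5 - 1))*(489282 + (-233661 - 19477)) = (184374 - 1568*(-1)/4)*(489282 - 253138) = (184374 - 1568*(-1)/4)*236144 = (184374 - 784*(-1/2))*236144 = (184374 + 392)*236144 = 184766*236144 = 43631382304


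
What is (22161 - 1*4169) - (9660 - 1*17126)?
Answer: 25458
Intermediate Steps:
(22161 - 1*4169) - (9660 - 1*17126) = (22161 - 4169) - (9660 - 17126) = 17992 - 1*(-7466) = 17992 + 7466 = 25458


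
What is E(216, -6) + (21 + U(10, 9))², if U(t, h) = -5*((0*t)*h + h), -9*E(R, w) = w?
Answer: 1730/3 ≈ 576.67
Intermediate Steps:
E(R, w) = -w/9
U(t, h) = -5*h (U(t, h) = -5*(0*h + h) = -5*(0 + h) = -5*h)
E(216, -6) + (21 + U(10, 9))² = -⅑*(-6) + (21 - 5*9)² = ⅔ + (21 - 45)² = ⅔ + (-24)² = ⅔ + 576 = 1730/3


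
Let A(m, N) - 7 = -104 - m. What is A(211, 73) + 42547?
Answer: 42239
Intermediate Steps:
A(m, N) = -97 - m (A(m, N) = 7 + (-104 - m) = -97 - m)
A(211, 73) + 42547 = (-97 - 1*211) + 42547 = (-97 - 211) + 42547 = -308 + 42547 = 42239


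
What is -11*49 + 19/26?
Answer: -13995/26 ≈ -538.27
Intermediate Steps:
-11*49 + 19/26 = -539 + 19*(1/26) = -539 + 19/26 = -13995/26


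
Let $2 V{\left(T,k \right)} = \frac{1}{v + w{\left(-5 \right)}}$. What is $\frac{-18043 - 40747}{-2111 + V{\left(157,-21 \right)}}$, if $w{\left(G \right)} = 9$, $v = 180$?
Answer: $\frac{22222620}{797957} \approx 27.849$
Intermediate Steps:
$V{\left(T,k \right)} = \frac{1}{378}$ ($V{\left(T,k \right)} = \frac{1}{2 \left(180 + 9\right)} = \frac{1}{2 \cdot 189} = \frac{1}{2} \cdot \frac{1}{189} = \frac{1}{378}$)
$\frac{-18043 - 40747}{-2111 + V{\left(157,-21 \right)}} = \frac{-18043 - 40747}{-2111 + \frac{1}{378}} = - \frac{58790}{- \frac{797957}{378}} = \left(-58790\right) \left(- \frac{378}{797957}\right) = \frac{22222620}{797957}$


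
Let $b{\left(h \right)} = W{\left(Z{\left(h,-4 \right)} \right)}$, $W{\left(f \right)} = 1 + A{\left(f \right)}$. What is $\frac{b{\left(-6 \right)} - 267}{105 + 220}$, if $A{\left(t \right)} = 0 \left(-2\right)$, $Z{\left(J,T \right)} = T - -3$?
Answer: $- \frac{266}{325} \approx -0.81846$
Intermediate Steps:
$Z{\left(J,T \right)} = 3 + T$ ($Z{\left(J,T \right)} = T + 3 = 3 + T$)
$A{\left(t \right)} = 0$
$W{\left(f \right)} = 1$ ($W{\left(f \right)} = 1 + 0 = 1$)
$b{\left(h \right)} = 1$
$\frac{b{\left(-6 \right)} - 267}{105 + 220} = \frac{1 - 267}{105 + 220} = - \frac{266}{325}$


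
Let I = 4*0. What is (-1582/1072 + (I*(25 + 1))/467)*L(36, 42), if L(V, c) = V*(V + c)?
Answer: -277641/67 ≈ -4143.9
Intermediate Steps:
I = 0
(-1582/1072 + (I*(25 + 1))/467)*L(36, 42) = (-1582/1072 + (0*(25 + 1))/467)*(36*(36 + 42)) = (-1582*1/1072 + (0*26)*(1/467))*(36*78) = (-791/536 + 0*(1/467))*2808 = (-791/536 + 0)*2808 = -791/536*2808 = -277641/67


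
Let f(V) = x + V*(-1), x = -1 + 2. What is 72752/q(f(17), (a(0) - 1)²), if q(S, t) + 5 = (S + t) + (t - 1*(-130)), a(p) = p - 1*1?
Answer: 72752/117 ≈ 621.81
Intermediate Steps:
x = 1
a(p) = -1 + p (a(p) = p - 1 = -1 + p)
f(V) = 1 - V (f(V) = 1 + V*(-1) = 1 - V)
q(S, t) = 125 + S + 2*t (q(S, t) = -5 + ((S + t) + (t - 1*(-130))) = -5 + ((S + t) + (t + 130)) = -5 + ((S + t) + (130 + t)) = -5 + (130 + S + 2*t) = 125 + S + 2*t)
72752/q(f(17), (a(0) - 1)²) = 72752/(125 + (1 - 1*17) + 2*((-1 + 0) - 1)²) = 72752/(125 + (1 - 17) + 2*(-1 - 1)²) = 72752/(125 - 16 + 2*(-2)²) = 72752/(125 - 16 + 2*4) = 72752/(125 - 16 + 8) = 72752/117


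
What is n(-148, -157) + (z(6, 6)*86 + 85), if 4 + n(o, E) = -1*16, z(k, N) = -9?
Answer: -709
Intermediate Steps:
n(o, E) = -20 (n(o, E) = -4 - 1*16 = -4 - 16 = -20)
n(-148, -157) + (z(6, 6)*86 + 85) = -20 + (-9*86 + 85) = -20 + (-774 + 85) = -20 - 689 = -709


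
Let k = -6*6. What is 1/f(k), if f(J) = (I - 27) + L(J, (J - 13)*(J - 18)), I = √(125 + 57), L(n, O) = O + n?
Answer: 369/953101 - √182/6671707 ≈ 0.00038514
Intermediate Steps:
k = -36
I = √182 ≈ 13.491
f(J) = -27 + J + √182 + (-18 + J)*(-13 + J) (f(J) = (√182 - 27) + ((J - 13)*(J - 18) + J) = (-27 + √182) + ((-13 + J)*(-18 + J) + J) = (-27 + √182) + ((-18 + J)*(-13 + J) + J) = (-27 + √182) + (J + (-18 + J)*(-13 + J)) = -27 + J + √182 + (-18 + J)*(-13 + J))
1/f(k) = 1/(207 + √182 + (-36)² - 30*(-36)) = 1/(207 + √182 + 1296 + 1080) = 1/(2583 + √182)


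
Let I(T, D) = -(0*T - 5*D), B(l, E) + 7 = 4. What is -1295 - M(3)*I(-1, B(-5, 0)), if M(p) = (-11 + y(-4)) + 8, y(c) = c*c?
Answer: -1100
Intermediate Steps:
B(l, E) = -3 (B(l, E) = -7 + 4 = -3)
y(c) = c²
I(T, D) = 5*D (I(T, D) = -(0 - 5*D) = -(-5)*D = 5*D)
M(p) = 13 (M(p) = (-11 + (-4)²) + 8 = (-11 + 16) + 8 = 5 + 8 = 13)
-1295 - M(3)*I(-1, B(-5, 0)) = -1295 - 13*5*(-3) = -1295 - 13*(-15) = -1295 - 1*(-195) = -1295 + 195 = -1100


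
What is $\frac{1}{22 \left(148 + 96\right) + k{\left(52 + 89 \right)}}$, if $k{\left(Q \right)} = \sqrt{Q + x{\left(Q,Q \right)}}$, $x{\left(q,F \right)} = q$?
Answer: $\frac{2684}{14407571} - \frac{\sqrt{282}}{28815142} \approx 0.00018571$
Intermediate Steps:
$k{\left(Q \right)} = \sqrt{2} \sqrt{Q}$ ($k{\left(Q \right)} = \sqrt{Q + Q} = \sqrt{2 Q} = \sqrt{2} \sqrt{Q}$)
$\frac{1}{22 \left(148 + 96\right) + k{\left(52 + 89 \right)}} = \frac{1}{22 \left(148 + 96\right) + \sqrt{2} \sqrt{52 + 89}} = \frac{1}{22 \cdot 244 + \sqrt{2} \sqrt{141}} = \frac{1}{5368 + \sqrt{282}}$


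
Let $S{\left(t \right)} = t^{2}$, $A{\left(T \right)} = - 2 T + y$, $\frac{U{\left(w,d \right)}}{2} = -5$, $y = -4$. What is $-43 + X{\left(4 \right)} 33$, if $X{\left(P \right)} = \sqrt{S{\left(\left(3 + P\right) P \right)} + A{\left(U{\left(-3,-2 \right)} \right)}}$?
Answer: $-43 + 660 \sqrt{2} \approx 890.38$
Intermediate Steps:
$U{\left(w,d \right)} = -10$ ($U{\left(w,d \right)} = 2 \left(-5\right) = -10$)
$A{\left(T \right)} = -4 - 2 T$ ($A{\left(T \right)} = - 2 T - 4 = -4 - 2 T$)
$X{\left(P \right)} = \sqrt{16 + P^{2} \left(3 + P\right)^{2}}$ ($X{\left(P \right)} = \sqrt{\left(\left(3 + P\right) P\right)^{2} - -16} = \sqrt{\left(P \left(3 + P\right)\right)^{2} + \left(-4 + 20\right)} = \sqrt{P^{2} \left(3 + P\right)^{2} + 16} = \sqrt{16 + P^{2} \left(3 + P\right)^{2}}$)
$-43 + X{\left(4 \right)} 33 = -43 + \sqrt{16 + 4^{2} \left(3 + 4\right)^{2}} \cdot 33 = -43 + \sqrt{16 + 16 \cdot 7^{2}} \cdot 33 = -43 + \sqrt{16 + 16 \cdot 49} \cdot 33 = -43 + \sqrt{16 + 784} \cdot 33 = -43 + \sqrt{800} \cdot 33 = -43 + 20 \sqrt{2} \cdot 33 = -43 + 660 \sqrt{2}$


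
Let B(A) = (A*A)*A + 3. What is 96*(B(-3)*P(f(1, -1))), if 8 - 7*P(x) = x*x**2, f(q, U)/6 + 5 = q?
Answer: -4552704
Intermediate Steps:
f(q, U) = -30 + 6*q
P(x) = 8/7 - x**3/7 (P(x) = 8/7 - x*x**2/7 = 8/7 - x**3/7)
B(A) = 3 + A**3 (B(A) = A**2*A + 3 = A**3 + 3 = 3 + A**3)
96*(B(-3)*P(f(1, -1))) = 96*((3 + (-3)**3)*(8/7 - (-30 + 6*1)**3/7)) = 96*((3 - 27)*(8/7 - (-30 + 6)**3/7)) = 96*(-24*(8/7 - 1/7*(-24)**3)) = 96*(-24*(8/7 - 1/7*(-13824))) = 96*(-24*(8/7 + 13824/7)) = 96*(-24*1976) = 96*(-47424) = -4552704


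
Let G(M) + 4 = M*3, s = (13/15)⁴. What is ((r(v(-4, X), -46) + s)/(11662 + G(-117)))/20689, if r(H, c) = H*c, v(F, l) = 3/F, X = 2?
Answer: 3550247/23685465453750 ≈ 1.4989e-7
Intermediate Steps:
s = 28561/50625 (s = (13*(1/15))⁴ = (13/15)⁴ = 28561/50625 ≈ 0.56417)
G(M) = -4 + 3*M (G(M) = -4 + M*3 = -4 + 3*M)
((r(v(-4, X), -46) + s)/(11662 + G(-117)))/20689 = (((3/(-4))*(-46) + 28561/50625)/(11662 + (-4 + 3*(-117))))/20689 = (((3*(-¼))*(-46) + 28561/50625)/(11662 + (-4 - 351)))*(1/20689) = ((-¾*(-46) + 28561/50625)/(11662 - 355))*(1/20689) = ((69/2 + 28561/50625)/11307)*(1/20689) = ((3550247/101250)*(1/11307))*(1/20689) = (3550247/1144833750)*(1/20689) = 3550247/23685465453750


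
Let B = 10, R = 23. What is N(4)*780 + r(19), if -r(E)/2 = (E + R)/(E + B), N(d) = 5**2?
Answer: 565416/29 ≈ 19497.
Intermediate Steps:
N(d) = 25
r(E) = -2*(23 + E)/(10 + E) (r(E) = -2*(E + 23)/(E + 10) = -2*(23 + E)/(10 + E))
N(4)*780 + r(19) = 25*780 + 2*(-23 - 1*19)/(10 + 19) = 19500 + 2*(-23 - 19)/29 = 19500 + 2*(1/29)*(-42) = 19500 - 84/29 = 565416/29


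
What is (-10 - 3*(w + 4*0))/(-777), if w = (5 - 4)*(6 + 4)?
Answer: 40/777 ≈ 0.051480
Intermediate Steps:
w = 10 (w = 1*10 = 10)
(-10 - 3*(w + 4*0))/(-777) = (-10 - 3*(10 + 4*0))/(-777) = (-10 - 3*(10 + 0))*(-1/777) = (-10 - 3*10)*(-1/777) = (-10 - 30)*(-1/777) = -40*(-1/777) = 40/777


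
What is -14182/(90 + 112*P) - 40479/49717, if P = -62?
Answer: 213821714/170380159 ≈ 1.2550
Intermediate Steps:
-14182/(90 + 112*P) - 40479/49717 = -14182/(90 + 112*(-62)) - 40479/49717 = -14182/(90 - 6944) - 40479*1/49717 = -14182/(-6854) - 40479/49717 = -14182*(-1/6854) - 40479/49717 = 7091/3427 - 40479/49717 = 213821714/170380159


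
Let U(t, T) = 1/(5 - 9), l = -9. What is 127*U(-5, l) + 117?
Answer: 341/4 ≈ 85.250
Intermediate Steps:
U(t, T) = -¼ (U(t, T) = 1/(-4) = -¼)
127*U(-5, l) + 117 = 127*(-¼) + 117 = -127/4 + 117 = 341/4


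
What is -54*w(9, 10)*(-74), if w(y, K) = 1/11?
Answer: 3996/11 ≈ 363.27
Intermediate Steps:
w(y, K) = 1/11
-54*w(9, 10)*(-74) = -54*1/11*(-74) = -54/11*(-74) = 3996/11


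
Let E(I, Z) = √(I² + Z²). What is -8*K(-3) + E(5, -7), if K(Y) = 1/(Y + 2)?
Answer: 8 + √74 ≈ 16.602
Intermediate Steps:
K(Y) = 1/(2 + Y)
-8*K(-3) + E(5, -7) = -8/(2 - 3) + √(5² + (-7)²) = -8/(-1) + √(25 + 49) = -8*(-1) + √74 = 8 + √74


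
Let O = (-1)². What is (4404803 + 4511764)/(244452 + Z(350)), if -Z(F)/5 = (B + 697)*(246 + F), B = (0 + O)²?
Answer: -8916567/1835588 ≈ -4.8576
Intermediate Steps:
O = 1
B = 1 (B = (0 + 1)² = 1² = 1)
Z(F) = -858540 - 3490*F (Z(F) = -5*(1 + 697)*(246 + F) = -3490*(246 + F) = -5*(171708 + 698*F) = -858540 - 3490*F)
(4404803 + 4511764)/(244452 + Z(350)) = (4404803 + 4511764)/(244452 + (-858540 - 3490*350)) = 8916567/(244452 + (-858540 - 1221500)) = 8916567/(244452 - 2080040) = 8916567/(-1835588) = 8916567*(-1/1835588) = -8916567/1835588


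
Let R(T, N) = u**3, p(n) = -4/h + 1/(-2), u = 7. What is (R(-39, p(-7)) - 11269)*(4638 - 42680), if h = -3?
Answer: 415646892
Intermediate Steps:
p(n) = 5/6 (p(n) = -4/(-3) + 1/(-2) = -4*(-1/3) + 1*(-1/2) = 4/3 - 1/2 = 5/6)
R(T, N) = 343 (R(T, N) = 7**3 = 343)
(R(-39, p(-7)) - 11269)*(4638 - 42680) = (343 - 11269)*(4638 - 42680) = -10926*(-38042) = 415646892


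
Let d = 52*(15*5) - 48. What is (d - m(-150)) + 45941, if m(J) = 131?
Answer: 49662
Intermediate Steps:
d = 3852 (d = 52*75 - 48 = 3900 - 48 = 3852)
(d - m(-150)) + 45941 = (3852 - 1*131) + 45941 = (3852 - 131) + 45941 = 3721 + 45941 = 49662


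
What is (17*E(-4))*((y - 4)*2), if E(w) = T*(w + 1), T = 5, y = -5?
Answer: 4590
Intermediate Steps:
E(w) = 5 + 5*w (E(w) = 5*(w + 1) = 5*(1 + w) = 5 + 5*w)
(17*E(-4))*((y - 4)*2) = (17*(5 + 5*(-4)))*((-5 - 4)*2) = (17*(5 - 20))*(-9*2) = (17*(-15))*(-18) = -255*(-18) = 4590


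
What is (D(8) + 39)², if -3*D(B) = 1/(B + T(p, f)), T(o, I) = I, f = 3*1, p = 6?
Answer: 1653796/1089 ≈ 1518.6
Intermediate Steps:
f = 3
D(B) = -1/(3*(3 + B)) (D(B) = -1/(3*(B + 3)) = -1/(3*(3 + B)))
(D(8) + 39)² = (-1/(9 + 3*8) + 39)² = (-1/(9 + 24) + 39)² = (-1/33 + 39)² = (1286/33)² = 1653796/1089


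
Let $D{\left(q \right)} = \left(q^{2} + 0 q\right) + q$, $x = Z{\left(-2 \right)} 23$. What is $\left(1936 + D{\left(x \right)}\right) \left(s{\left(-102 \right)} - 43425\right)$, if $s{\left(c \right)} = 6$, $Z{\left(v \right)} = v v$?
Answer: $-455552148$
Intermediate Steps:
$Z{\left(v \right)} = v^{2}$
$x = 92$ ($x = \left(-2\right)^{2} \cdot 23 = 4 \cdot 23 = 92$)
$D{\left(q \right)} = q + q^{2}$ ($D{\left(q \right)} = \left(q^{2} + 0\right) + q = q^{2} + q = q + q^{2}$)
$\left(1936 + D{\left(x \right)}\right) \left(s{\left(-102 \right)} - 43425\right) = \left(1936 + 92 \left(1 + 92\right)\right) \left(6 - 43425\right) = \left(1936 + 92 \cdot 93\right) \left(-43419\right) = \left(1936 + 8556\right) \left(-43419\right) = 10492 \left(-43419\right) = -455552148$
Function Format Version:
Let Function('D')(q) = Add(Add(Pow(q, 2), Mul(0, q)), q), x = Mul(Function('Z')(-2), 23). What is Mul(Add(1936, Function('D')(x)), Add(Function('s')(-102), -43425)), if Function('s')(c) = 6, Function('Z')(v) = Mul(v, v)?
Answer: -455552148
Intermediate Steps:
Function('Z')(v) = Pow(v, 2)
x = 92 (x = Mul(Pow(-2, 2), 23) = Mul(4, 23) = 92)
Function('D')(q) = Add(q, Pow(q, 2)) (Function('D')(q) = Add(Add(Pow(q, 2), 0), q) = Add(Pow(q, 2), q) = Add(q, Pow(q, 2)))
Mul(Add(1936, Function('D')(x)), Add(Function('s')(-102), -43425)) = Mul(Add(1936, Mul(92, Add(1, 92))), Add(6, -43425)) = Mul(Add(1936, Mul(92, 93)), -43419) = Mul(Add(1936, 8556), -43419) = Mul(10492, -43419) = -455552148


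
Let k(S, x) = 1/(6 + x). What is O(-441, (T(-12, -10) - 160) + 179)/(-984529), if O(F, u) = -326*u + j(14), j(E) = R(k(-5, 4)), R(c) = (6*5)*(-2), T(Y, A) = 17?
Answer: 11796/984529 ≈ 0.011981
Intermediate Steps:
R(c) = -60 (R(c) = 30*(-2) = -60)
j(E) = -60
O(F, u) = -60 - 326*u (O(F, u) = -326*u - 60 = -60 - 326*u)
O(-441, (T(-12, -10) - 160) + 179)/(-984529) = (-60 - 326*((17 - 160) + 179))/(-984529) = (-60 - 326*(-143 + 179))*(-1/984529) = (-60 - 326*36)*(-1/984529) = (-60 - 11736)*(-1/984529) = -11796*(-1/984529) = 11796/984529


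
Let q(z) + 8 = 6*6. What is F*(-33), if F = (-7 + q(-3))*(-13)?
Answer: 9009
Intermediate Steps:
q(z) = 28 (q(z) = -8 + 6*6 = -8 + 36 = 28)
F = -273 (F = (-7 + 28)*(-13) = 21*(-13) = -273)
F*(-33) = -273*(-33) = 9009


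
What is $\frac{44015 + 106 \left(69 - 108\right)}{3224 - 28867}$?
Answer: $- \frac{39881}{25643} \approx -1.5552$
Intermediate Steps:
$\frac{44015 + 106 \left(69 - 108\right)}{3224 - 28867} = \frac{44015 + 106 \left(-39\right)}{-25643} = \left(44015 - 4134\right) \left(- \frac{1}{25643}\right) = 39881 \left(- \frac{1}{25643}\right) = - \frac{39881}{25643}$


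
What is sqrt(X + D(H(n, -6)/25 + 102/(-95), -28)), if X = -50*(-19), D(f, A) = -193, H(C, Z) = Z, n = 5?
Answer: sqrt(757) ≈ 27.514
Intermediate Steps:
X = 950
sqrt(X + D(H(n, -6)/25 + 102/(-95), -28)) = sqrt(950 - 193) = sqrt(757)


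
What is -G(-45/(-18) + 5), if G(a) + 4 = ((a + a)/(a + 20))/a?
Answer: 216/55 ≈ 3.9273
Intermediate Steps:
G(a) = -4 + 2/(20 + a) (G(a) = -4 + ((a + a)/(a + 20))/a = -4 + ((2*a)/(20 + a))/a = -4 + (2*a/(20 + a))/a = -4 + 2/(20 + a))
-G(-45/(-18) + 5) = -2*(-39 - 2*(-45/(-18) + 5))/(20 + (-45/(-18) + 5)) = -2*(-39 - 2*(-45*(-1/18) + 5))/(20 + (-45*(-1/18) + 5)) = -2*(-39 - 2*(5/2 + 5))/(20 + (5/2 + 5)) = -2*(-39 - 2*15/2)/(20 + 15/2) = -2*(-39 - 15)/55/2 = -2*2*(-54)/55 = -1*(-216/55) = 216/55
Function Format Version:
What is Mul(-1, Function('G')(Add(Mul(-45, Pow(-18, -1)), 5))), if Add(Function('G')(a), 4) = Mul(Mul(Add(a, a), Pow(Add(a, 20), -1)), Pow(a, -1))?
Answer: Rational(216, 55) ≈ 3.9273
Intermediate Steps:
Function('G')(a) = Add(-4, Mul(2, Pow(Add(20, a), -1))) (Function('G')(a) = Add(-4, Mul(Mul(Add(a, a), Pow(Add(a, 20), -1)), Pow(a, -1))) = Add(-4, Mul(Mul(Mul(2, a), Pow(Add(20, a), -1)), Pow(a, -1))) = Add(-4, Mul(Mul(2, a, Pow(Add(20, a), -1)), Pow(a, -1))) = Add(-4, Mul(2, Pow(Add(20, a), -1))))
Mul(-1, Function('G')(Add(Mul(-45, Pow(-18, -1)), 5))) = Mul(-1, Mul(2, Pow(Add(20, Add(Mul(-45, Pow(-18, -1)), 5)), -1), Add(-39, Mul(-2, Add(Mul(-45, Pow(-18, -1)), 5))))) = Mul(-1, Mul(2, Pow(Add(20, Add(Mul(-45, Rational(-1, 18)), 5)), -1), Add(-39, Mul(-2, Add(Mul(-45, Rational(-1, 18)), 5))))) = Mul(-1, Mul(2, Pow(Add(20, Add(Rational(5, 2), 5)), -1), Add(-39, Mul(-2, Add(Rational(5, 2), 5))))) = Mul(-1, Mul(2, Pow(Add(20, Rational(15, 2)), -1), Add(-39, Mul(-2, Rational(15, 2))))) = Mul(-1, Mul(2, Pow(Rational(55, 2), -1), Add(-39, -15))) = Mul(-1, Mul(2, Rational(2, 55), -54)) = Mul(-1, Rational(-216, 55)) = Rational(216, 55)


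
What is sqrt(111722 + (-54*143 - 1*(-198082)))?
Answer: sqrt(302082) ≈ 549.62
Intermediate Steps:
sqrt(111722 + (-54*143 - 1*(-198082))) = sqrt(111722 + (-7722 + 198082)) = sqrt(111722 + 190360) = sqrt(302082)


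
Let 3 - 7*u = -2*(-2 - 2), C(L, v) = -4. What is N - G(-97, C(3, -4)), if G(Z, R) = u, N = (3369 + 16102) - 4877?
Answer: 102163/7 ≈ 14595.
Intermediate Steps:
N = 14594 (N = 19471 - 4877 = 14594)
u = -5/7 (u = 3/7 - (-2)*(-2 - 2)/7 = 3/7 - (-2)*(-4)/7 = 3/7 - 1/7*8 = 3/7 - 8/7 = -5/7 ≈ -0.71429)
G(Z, R) = -5/7
N - G(-97, C(3, -4)) = 14594 - 1*(-5/7) = 14594 + 5/7 = 102163/7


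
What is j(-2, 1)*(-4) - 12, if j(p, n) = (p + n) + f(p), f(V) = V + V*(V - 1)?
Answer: -24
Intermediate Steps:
f(V) = V + V*(-1 + V)
j(p, n) = n + p + p² (j(p, n) = (p + n) + p² = (n + p) + p² = n + p + p²)
j(-2, 1)*(-4) - 12 = (1 - 2 + (-2)²)*(-4) - 12 = (1 - 2 + 4)*(-4) - 12 = 3*(-4) - 12 = -12 - 12 = -24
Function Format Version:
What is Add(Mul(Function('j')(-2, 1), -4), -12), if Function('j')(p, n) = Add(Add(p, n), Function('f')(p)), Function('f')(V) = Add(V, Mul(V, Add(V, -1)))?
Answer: -24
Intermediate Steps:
Function('f')(V) = Add(V, Mul(V, Add(-1, V)))
Function('j')(p, n) = Add(n, p, Pow(p, 2)) (Function('j')(p, n) = Add(Add(p, n), Pow(p, 2)) = Add(Add(n, p), Pow(p, 2)) = Add(n, p, Pow(p, 2)))
Add(Mul(Function('j')(-2, 1), -4), -12) = Add(Mul(Add(1, -2, Pow(-2, 2)), -4), -12) = Add(Mul(Add(1, -2, 4), -4), -12) = Add(Mul(3, -4), -12) = Add(-12, -12) = -24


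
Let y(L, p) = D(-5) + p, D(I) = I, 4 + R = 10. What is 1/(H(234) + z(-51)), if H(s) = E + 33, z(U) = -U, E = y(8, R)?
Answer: 1/85 ≈ 0.011765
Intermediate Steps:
R = 6 (R = -4 + 10 = 6)
y(L, p) = -5 + p
E = 1 (E = -5 + 6 = 1)
H(s) = 34 (H(s) = 1 + 33 = 34)
1/(H(234) + z(-51)) = 1/(34 - 1*(-51)) = 1/(34 + 51) = 1/85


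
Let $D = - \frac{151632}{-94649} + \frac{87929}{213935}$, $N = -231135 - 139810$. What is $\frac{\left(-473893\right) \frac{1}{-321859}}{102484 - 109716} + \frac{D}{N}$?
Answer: $- \frac{3654369820787545386483}{17483624397913476486190400} \approx -0.00020902$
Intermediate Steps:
$N = -370945$
$D = \frac{40761783841}{20248733815}$ ($D = \left(-151632\right) \left(- \frac{1}{94649}\right) + 87929 \cdot \frac{1}{213935} = \frac{151632}{94649} + \frac{87929}{213935} = \frac{40761783841}{20248733815} \approx 2.0131$)
$\frac{\left(-473893\right) \frac{1}{-321859}}{102484 - 109716} + \frac{D}{N} = \frac{\left(-473893\right) \frac{1}{-321859}}{102484 - 109716} + \frac{40761783841}{20248733815 \left(-370945\right)} = \frac{\left(-473893\right) \left(- \frac{1}{321859}\right)}{102484 - 109716} + \frac{40761783841}{20248733815} \left(- \frac{1}{370945}\right) = \frac{473893}{321859 \left(-7232\right)} - \frac{40761783841}{7511166565005175} = \frac{473893}{321859} \left(- \frac{1}{7232}\right) - \frac{40761783841}{7511166565005175} = - \frac{473893}{2327684288} - \frac{40761783841}{7511166565005175} = - \frac{3654369820787545386483}{17483624397913476486190400}$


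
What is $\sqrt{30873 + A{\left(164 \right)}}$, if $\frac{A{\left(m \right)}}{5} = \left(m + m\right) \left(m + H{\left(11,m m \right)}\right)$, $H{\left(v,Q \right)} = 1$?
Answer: $3 \sqrt{33497} \approx 549.07$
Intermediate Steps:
$A{\left(m \right)} = 10 m \left(1 + m\right)$ ($A{\left(m \right)} = 5 \left(m + m\right) \left(m + 1\right) = 5 \cdot 2 m \left(1 + m\right) = 10 m \left(1 + m\right)$)
$\sqrt{30873 + A{\left(164 \right)}} = \sqrt{30873 + 10 \cdot 164 \left(1 + 164\right)} = \sqrt{30873 + 10 \cdot 164 \cdot 165} = \sqrt{30873 + 270600} = \sqrt{301473} = 3 \sqrt{33497}$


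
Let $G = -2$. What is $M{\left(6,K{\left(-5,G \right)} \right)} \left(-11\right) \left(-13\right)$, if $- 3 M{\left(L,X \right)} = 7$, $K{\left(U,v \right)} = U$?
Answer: $- \frac{1001}{3} \approx -333.67$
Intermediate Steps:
$M{\left(L,X \right)} = - \frac{7}{3}$ ($M{\left(L,X \right)} = \left(- \frac{1}{3}\right) 7 = - \frac{7}{3}$)
$M{\left(6,K{\left(-5,G \right)} \right)} \left(-11\right) \left(-13\right) = \left(- \frac{7}{3}\right) \left(-11\right) \left(-13\right) = \frac{77}{3} \left(-13\right) = - \frac{1001}{3}$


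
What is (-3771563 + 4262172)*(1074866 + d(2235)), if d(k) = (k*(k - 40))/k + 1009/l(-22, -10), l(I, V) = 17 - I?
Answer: 20608712010292/39 ≈ 5.2843e+11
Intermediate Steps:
d(k) = -551/39 + k (d(k) = (k*(k - 40))/k + 1009/(17 - 1*(-22)) = (k*(-40 + k))/k + 1009/(17 + 22) = (-40 + k) + 1009/39 = -551/39 + k)
(-3771563 + 4262172)*(1074866 + d(2235)) = (-3771563 + 4262172)*(1074866 + (-551/39 + 2235)) = 490609*(1074866 + 86614/39) = 490609*(42006388/39) = 20608712010292/39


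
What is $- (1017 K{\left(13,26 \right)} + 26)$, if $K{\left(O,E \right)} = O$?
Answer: $-13247$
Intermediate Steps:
$- (1017 K{\left(13,26 \right)} + 26) = - (1017 \cdot 13 + 26) = - (13221 + 26) = \left(-1\right) 13247 = -13247$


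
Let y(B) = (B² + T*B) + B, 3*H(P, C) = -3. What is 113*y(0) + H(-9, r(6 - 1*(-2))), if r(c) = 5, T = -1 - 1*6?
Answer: -1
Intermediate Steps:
T = -7 (T = -1 - 6 = -7)
H(P, C) = -1 (H(P, C) = (⅓)*(-3) = -1)
y(B) = B² - 6*B (y(B) = (B² - 7*B) + B = B² - 6*B)
113*y(0) + H(-9, r(6 - 1*(-2))) = 113*(0*(-6 + 0)) - 1 = 113*(0*(-6)) - 1 = 113*0 - 1 = 0 - 1 = -1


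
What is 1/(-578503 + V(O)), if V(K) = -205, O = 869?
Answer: -1/578708 ≈ -1.7280e-6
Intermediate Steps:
1/(-578503 + V(O)) = 1/(-578503 - 205) = 1/(-578708) = -1/578708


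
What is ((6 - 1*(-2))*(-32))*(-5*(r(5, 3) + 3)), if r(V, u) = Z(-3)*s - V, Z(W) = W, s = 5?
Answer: -21760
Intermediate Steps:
r(V, u) = -15 - V (r(V, u) = -3*5 - V = -15 - V)
((6 - 1*(-2))*(-32))*(-5*(r(5, 3) + 3)) = ((6 - 1*(-2))*(-32))*(-5*((-15 - 1*5) + 3)) = ((6 + 2)*(-32))*(-5*((-15 - 5) + 3)) = (8*(-32))*(-5*(-20 + 3)) = -(-1280)*(-17) = -256*85 = -21760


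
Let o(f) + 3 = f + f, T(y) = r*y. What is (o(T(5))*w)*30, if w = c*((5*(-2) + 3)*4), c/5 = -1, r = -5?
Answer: -222600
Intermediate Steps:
c = -5 (c = 5*(-1) = -5)
w = 140 (w = -5*(5*(-2) + 3)*4 = -5*(-10 + 3)*4 = -(-35)*4 = -5*(-28) = 140)
T(y) = -5*y
o(f) = -3 + 2*f (o(f) = -3 + (f + f) = -3 + 2*f)
(o(T(5))*w)*30 = ((-3 + 2*(-5*5))*140)*30 = ((-3 + 2*(-25))*140)*30 = ((-3 - 50)*140)*30 = -53*140*30 = -7420*30 = -222600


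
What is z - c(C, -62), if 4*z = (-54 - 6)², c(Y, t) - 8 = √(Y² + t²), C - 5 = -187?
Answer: 892 - 2*√9242 ≈ 699.73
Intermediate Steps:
C = -182 (C = 5 - 187 = -182)
c(Y, t) = 8 + √(Y² + t²)
z = 900 (z = (-54 - 6)²/4 = (¼)*(-60)² = (¼)*3600 = 900)
z - c(C, -62) = 900 - (8 + √((-182)² + (-62)²)) = 900 - (8 + √(33124 + 3844)) = 900 - (8 + √36968) = 900 - (8 + 2*√9242) = 900 + (-8 - 2*√9242) = 892 - 2*√9242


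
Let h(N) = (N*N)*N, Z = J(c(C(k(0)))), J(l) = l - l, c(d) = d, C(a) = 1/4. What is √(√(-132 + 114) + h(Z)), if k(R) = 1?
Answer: 2^(¼)*√3*√I ≈ 1.4565 + 1.4565*I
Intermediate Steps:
C(a) = ¼
J(l) = 0
Z = 0
h(N) = N³ (h(N) = N²*N = N³)
√(√(-132 + 114) + h(Z)) = √(√(-132 + 114) + 0³) = √(√(-18) + 0) = √(3*I*√2 + 0) = √(3*I*√2) = 2^(¼)*√3*√I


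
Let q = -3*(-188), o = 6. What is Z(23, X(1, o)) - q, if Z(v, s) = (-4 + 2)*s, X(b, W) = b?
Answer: -566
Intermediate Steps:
Z(v, s) = -2*s
q = 564
Z(23, X(1, o)) - q = -2*1 - 1*564 = -2 - 564 = -566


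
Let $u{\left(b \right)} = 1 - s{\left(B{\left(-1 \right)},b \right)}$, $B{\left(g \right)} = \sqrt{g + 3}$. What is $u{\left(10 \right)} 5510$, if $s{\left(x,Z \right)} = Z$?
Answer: $-49590$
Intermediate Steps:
$B{\left(g \right)} = \sqrt{3 + g}$
$u{\left(b \right)} = 1 - b$
$u{\left(10 \right)} 5510 = \left(1 - 10\right) 5510 = \left(-9\right) 5510 = -49590$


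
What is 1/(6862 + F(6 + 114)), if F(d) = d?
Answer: 1/6982 ≈ 0.00014323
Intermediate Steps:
1/(6862 + F(6 + 114)) = 1/(6862 + (6 + 114)) = 1/(6862 + 120) = 1/6982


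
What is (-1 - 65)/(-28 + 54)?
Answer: -33/13 ≈ -2.5385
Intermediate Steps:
(-1 - 65)/(-28 + 54) = -66/26 = (1/26)*(-66) = -33/13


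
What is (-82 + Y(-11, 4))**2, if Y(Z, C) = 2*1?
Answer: 6400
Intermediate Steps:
Y(Z, C) = 2
(-82 + Y(-11, 4))**2 = (-82 + 2)**2 = (-80)**2 = 6400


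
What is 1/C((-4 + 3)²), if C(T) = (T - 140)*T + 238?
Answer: 1/99 ≈ 0.010101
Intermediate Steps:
C(T) = 238 + T*(-140 + T) (C(T) = (-140 + T)*T + 238 = T*(-140 + T) + 238 = 238 + T*(-140 + T))
1/C((-4 + 3)²) = 1/(238 + ((-4 + 3)²)² - 140*(-4 + 3)²) = 1/(238 + ((-1)²)² - 140*(-1)²) = 1/(238 + 1² - 140*1) = 1/(238 + 1 - 140) = 1/99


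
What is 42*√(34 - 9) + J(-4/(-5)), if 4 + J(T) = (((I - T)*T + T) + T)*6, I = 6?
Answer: 6014/25 ≈ 240.56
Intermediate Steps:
J(T) = -4 + 12*T + 6*T*(6 - T) (J(T) = -4 + (((6 - T)*T + T) + T)*6 = -4 + ((T*(6 - T) + T) + T)*6 = -4 + ((T + T*(6 - T)) + T)*6 = -4 + (2*T + T*(6 - T))*6 = -4 + (12*T + 6*T*(6 - T)) = -4 + 12*T + 6*T*(6 - T))
42*√(34 - 9) + J(-4/(-5)) = 42*√(34 - 9) + (-4 - 6*(-4/(-5))² + 48*(-4/(-5))) = 42*√25 + (-4 - 6*(-4*(-⅕))² + 48*(-4*(-⅕))) = 42*5 + (-4 - 6*(⅘)² + 48*(⅘)) = 210 + (-4 - 6*16/25 + 192/5) = 210 + (-4 - 96/25 + 192/5) = 210 + 764/25 = 6014/25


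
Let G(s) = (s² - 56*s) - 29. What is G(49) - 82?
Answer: -454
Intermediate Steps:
G(s) = -29 + s² - 56*s
G(49) - 82 = (-29 + 49² - 56*49) - 82 = (-29 + 2401 - 2744) - 82 = -372 - 82 = -454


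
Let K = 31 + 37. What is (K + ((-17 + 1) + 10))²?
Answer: 3844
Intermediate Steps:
K = 68
(K + ((-17 + 1) + 10))² = (68 + ((-17 + 1) + 10))² = (68 + (-16 + 10))² = (68 - 6)² = 62² = 3844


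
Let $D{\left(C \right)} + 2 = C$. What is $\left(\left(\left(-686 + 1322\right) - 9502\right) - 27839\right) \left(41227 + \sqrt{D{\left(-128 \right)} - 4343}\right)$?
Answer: $-1513237035 - 110115 i \sqrt{497} \approx -1.5132 \cdot 10^{9} - 2.4548 \cdot 10^{6} i$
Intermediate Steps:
$D{\left(C \right)} = -2 + C$
$\left(\left(\left(-686 + 1322\right) - 9502\right) - 27839\right) \left(41227 + \sqrt{D{\left(-128 \right)} - 4343}\right) = \left(\left(\left(-686 + 1322\right) - 9502\right) - 27839\right) \left(41227 + \sqrt{\left(-2 - 128\right) - 4343}\right) = \left(\left(636 - 9502\right) - 27839\right) \left(41227 + \sqrt{-130 - 4343}\right) = \left(-8866 - 27839\right) \left(41227 + \sqrt{-4473}\right) = - 36705 \left(41227 + 3 i \sqrt{497}\right) = -1513237035 - 110115 i \sqrt{497}$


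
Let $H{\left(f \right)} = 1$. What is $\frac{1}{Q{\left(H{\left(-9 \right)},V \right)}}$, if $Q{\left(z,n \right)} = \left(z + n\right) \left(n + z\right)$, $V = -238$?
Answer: $\frac{1}{56169} \approx 1.7803 \cdot 10^{-5}$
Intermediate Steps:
$Q{\left(z,n \right)} = \left(n + z\right)^{2}$ ($Q{\left(z,n \right)} = \left(n + z\right) \left(n + z\right) = \left(n + z\right)^{2}$)
$\frac{1}{Q{\left(H{\left(-9 \right)},V \right)}} = \frac{1}{\left(-238 + 1\right)^{2}} = \frac{1}{\left(-237\right)^{2}} = \frac{1}{56169}$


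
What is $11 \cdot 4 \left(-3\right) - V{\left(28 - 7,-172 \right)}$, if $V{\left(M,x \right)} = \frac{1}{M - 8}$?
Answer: $- \frac{1717}{13} \approx -132.08$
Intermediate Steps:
$V{\left(M,x \right)} = \frac{1}{-8 + M}$
$11 \cdot 4 \left(-3\right) - V{\left(28 - 7,-172 \right)} = 11 \cdot 4 \left(-3\right) - \frac{1}{-8 + \left(28 - 7\right)} = 44 \left(-3\right) - \frac{1}{-8 + \left(28 - 7\right)} = -132 - \frac{1}{-8 + 21} = -132 - \frac{1}{13} = - \frac{1717}{13}$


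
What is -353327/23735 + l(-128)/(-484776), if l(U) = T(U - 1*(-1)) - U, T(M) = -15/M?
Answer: -21753511310689/1461282111720 ≈ -14.887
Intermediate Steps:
l(U) = -U - 15/(1 + U) (l(U) = -15/(U - 1*(-1)) - U = -15/(U + 1) - U = -15/(1 + U) - U = -U - 15/(1 + U))
-353327/23735 + l(-128)/(-484776) = -353327/23735 + ((-15 - 1*(-128)*(1 - 128))/(1 - 128))/(-484776) = -353327*1/23735 + ((-15 - 1*(-128)*(-127))/(-127))*(-1/484776) = -353327/23735 - (-15 - 16256)/127*(-1/484776) = -353327/23735 - 1/127*(-16271)*(-1/484776) = -353327/23735 + (16271/127)*(-1/484776) = -353327/23735 - 16271/61566552 = -21753511310689/1461282111720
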